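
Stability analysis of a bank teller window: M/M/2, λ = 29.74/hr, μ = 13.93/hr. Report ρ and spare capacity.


Total capacity cμ = 2·13.93 = 27.86/hr
ρ = λ/(cμ) = 29.74/27.86 = 1.0675
Stable ⇔ ρ < 1: NO
Spare capacity = cμ − λ = 27.86 − 29.74 = -1.88/hr

Final: ρ = 1.0675; unstable; margin = -1.88/hr


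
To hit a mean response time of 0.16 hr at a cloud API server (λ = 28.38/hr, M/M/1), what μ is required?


W = 1/(μ−λ) ⇒ μ − λ = 1/W = 1/0.16 = 6.2500
μ = λ + 1/W = 28.38 + 6.2500 = 34.6300 per hr

Final: 34.6300 /hr


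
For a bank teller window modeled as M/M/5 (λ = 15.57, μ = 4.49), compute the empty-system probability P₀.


a = λ/μ = 15.57/4.49 = 3.4677; ρ = a/c = 0.6935
Σ_{k=0}^{4} a^k/k! (terms k=0..4) = 1.00000 + 3.46771 + 6.01249 + 6.94985 + 6.02501 = 23.45506
Tail: a^5/(5!(1−ρ)) = 501.43121/(120·0.3065) = 13.63509
P₀ = 1/(23.45506 + 13.63509) = 1/37.09015 = 0.026961

Final: 0.026961


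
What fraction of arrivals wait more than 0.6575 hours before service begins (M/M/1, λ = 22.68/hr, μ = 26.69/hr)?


ρ = 22.68/26.69 = 0.8498
P(Wq > t) = ρ·e^{−(μ−λ)t} = 0.8498·e^{−2.6366}
= 0.8498·0.071606 = 0.060848

Final: 0.060848


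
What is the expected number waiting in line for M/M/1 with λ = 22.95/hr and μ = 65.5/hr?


ρ = 22.95/65.5 = 0.3504
Lq = ρ²/(1−ρ) = 0.1228/0.6496 = 0.1890

Final: 0.1890


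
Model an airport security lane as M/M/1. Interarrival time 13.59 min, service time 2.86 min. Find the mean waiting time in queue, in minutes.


λ = 60/13.59 = 4.4150 /hr
μ = 60/2.86 = 20.9790 /hr
ρ = λ/μ = 4.4150/20.9790 = 0.2104
Wq = ρ/(μ−λ) = 0.2104/(20.9790−4.4150) = 0.01271 hr
In minutes: 0.01271·60 = 0.7623 min

Final: 0.7623 min


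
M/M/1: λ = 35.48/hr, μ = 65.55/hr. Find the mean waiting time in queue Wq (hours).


ρ = 35.48/65.55 = 0.5413
Wq = ρ/(μ−λ) = 0.5413/(65.55 − 35.48) = 0.5413/30.07 = 0.01800 hr

Final: 0.01800 hr


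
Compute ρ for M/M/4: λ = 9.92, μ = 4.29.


ρ = λ/(cμ) = 9.92/(4·4.29) = 9.92/17.16 = 0.5781

Final: 0.5781


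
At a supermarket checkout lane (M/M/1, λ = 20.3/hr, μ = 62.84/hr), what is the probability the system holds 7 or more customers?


ρ = 20.3/62.84 = 0.3230
P(N ≥ n) = ρ^n = 0.3230^7 = 0.0003671

Final: 0.0003671


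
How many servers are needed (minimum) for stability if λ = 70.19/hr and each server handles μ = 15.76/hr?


Stability requires cμ > λ ⇔ c > λ/μ.
λ/μ = 70.19/15.76 = 4.4537
Minimum integer c = ⌊4.4537⌋ + 1 = 5
Check: 5·15.76 = 78.80 > 70.19, while 4·15.76 = 63.04 ≤ 70.19

Final: 5 servers


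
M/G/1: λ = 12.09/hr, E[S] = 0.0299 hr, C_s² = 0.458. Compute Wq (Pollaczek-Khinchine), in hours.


ρ = λ·E[S] = 12.09·0.0299 = 0.3615
E[S²] = E[S]²(1+C_s²) = 0.0299²·(1+0.458) = 0.001303
Wq = λ·E[S²]/(2(1−ρ)) = 12.09·0.001303/(2·0.6385) = 0.01234 hr

Final: 0.01234 hr


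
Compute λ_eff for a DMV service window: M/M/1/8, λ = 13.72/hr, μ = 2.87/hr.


ρ = 4.7805; P_K = (1−ρ)ρ^8/(1−ρ^9) = 0.790817
λ_eff = λ(1 − P_K) = 13.72·(1 − 0.790817) = 13.72·0.209183 = 2.8700 /hr

Final: 2.8700 /hr


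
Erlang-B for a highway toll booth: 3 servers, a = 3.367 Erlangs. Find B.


B(c,a) = (a^c/c!) / Σ_{k=0}^{c} a^k/k!
a^3/3! = 6.361772
Σ terms (k=0..3): 1.00000 + 3.36700 + 5.66834 + 6.36177 = 16.397116
B = 6.361772/16.397116 = 0.387981

Final: 0.387981


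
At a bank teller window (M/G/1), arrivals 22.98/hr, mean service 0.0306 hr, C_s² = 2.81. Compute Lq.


ρ = λ·E[S] = 22.98·0.0306 = 0.7032
Lq = ρ²(1+C_s²)/(2(1−ρ)) = 0.4945·(1+2.81)/(2·0.2968)
= 0.4945·3.8100/0.5936 = 3.17363

Final: 3.17363


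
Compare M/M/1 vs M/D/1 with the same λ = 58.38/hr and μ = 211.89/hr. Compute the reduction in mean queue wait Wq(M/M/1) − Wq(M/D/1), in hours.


ρ = 58.38/211.89 = 0.2755
Wq(M/M/1) = ρ/(μ−λ) = 0.2755/153.51 = 0.001795 hr
Wq(M/D/1) = ρ/(2(μ−λ)) = 0.0008974 hr
Savings = 0.001795 − 0.0008974 = 0.0008974 hr

Final: 0.0008974 hr


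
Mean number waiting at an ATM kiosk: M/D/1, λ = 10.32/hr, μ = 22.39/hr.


ρ = 10.32/22.39 = 0.4609
M/D/1: Lq = ρ²/(2(1−ρ)) = 0.2124/(2·0.5391) = 0.19705

Final: 0.19705


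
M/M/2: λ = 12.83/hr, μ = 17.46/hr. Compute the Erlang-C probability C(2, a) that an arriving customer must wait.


a = λ/μ = 0.7348; ρ = a/2 = 0.3674
P₀ = 0.462618 (from M/M/c formula)
C(c,a) = [a^c/(c!(1−ρ))]·P₀ = [0.53996/(2·0.6326)]·0.462618
= 0.42679·0.462618 = 0.197440

Final: 0.197440


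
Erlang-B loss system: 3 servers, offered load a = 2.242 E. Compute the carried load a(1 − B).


B(3,2.242) = 0.246053 (Erlang-B)
Carried load = a(1 − B) = 2.242·(1 − 0.246053) = 2.242·0.753947 = 1.6903 E

Final: 1.6903 Erlangs


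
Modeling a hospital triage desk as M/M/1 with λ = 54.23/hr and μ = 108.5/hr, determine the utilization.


ρ = λ/μ = 54.23/108.5 = 0.4998

Final: 0.4998


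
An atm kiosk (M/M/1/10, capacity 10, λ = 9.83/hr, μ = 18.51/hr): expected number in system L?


ρ = 9.83/18.51 = 0.5311
L = ρ[1 − (K+1)ρ^K + Kρ^(K+1)] / [(1−ρ)(1−ρ^(K+1))]
Numerator: 0.5311·(1 − 11·0.001784 + 10·0.0009476) = 0.525673
Denominator: (0.4689)·(0.999052) = 0.468491
L = 0.525673/0.468491 = 1.1221

Final: 1.1221


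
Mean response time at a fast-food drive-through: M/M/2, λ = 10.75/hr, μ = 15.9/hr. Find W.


a = 0.6761; ρ = 0.3381; P₀ = 0.494712
Lq = P₀·a^c·ρ/(c!(1−ρ)²) = 0.08723
Wq = Lq/λ = 0.08723/10.75 = 0.008115 hr
W = Wq + 1/μ = 0.008115 + 0.06289 = 0.07101 hr

Final: 0.07101 hr


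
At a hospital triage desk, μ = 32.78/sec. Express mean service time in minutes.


Mean service time = 1/μ = 1/32.78 second = 0.03051 second
In minutes: 0.03051 × 0.0166667 = 0.0005084 min

Final: 0.0005084 min


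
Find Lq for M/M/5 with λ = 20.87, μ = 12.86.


a = λ/μ = 1.6229; ρ = a/5 = 0.3246
P₀ = 0.196853
Lq = P₀·a^c·ρ / (c!·(1−ρ)²) = 0.196853·11.25660·0.3246/(120·0.45620)
= 0.01314

Final: 0.01314


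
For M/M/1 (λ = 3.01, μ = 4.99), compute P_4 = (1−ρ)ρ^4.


ρ = 3.01/4.99 = 0.6032
P_n = (1−ρ)·ρ^n = (1 − 0.6032)·0.6032^4 = 0.3968·0.132393 = 0.052533

Final: 0.052533


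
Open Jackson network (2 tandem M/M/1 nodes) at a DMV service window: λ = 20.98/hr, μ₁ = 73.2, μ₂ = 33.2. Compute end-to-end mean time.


Each node sees arrival rate λ = 20.98/hr (tandem ⇒ throughput preserved).
W₁ = 1/(μ₁−λ) = 1/(73.2−20.98) = 0.01915 hr
W₂ = 1/(μ₂−λ) = 1/(33.2−20.98) = 0.08183 hr
W_total = W₁ + W₂ = 0.01915 + 0.08183 = 0.10098 hr

Final: 0.10098 hr


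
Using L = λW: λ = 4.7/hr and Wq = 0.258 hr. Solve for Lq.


Lq = λWq = 4.7·0.258 = 1.2126

Final: 1.2126


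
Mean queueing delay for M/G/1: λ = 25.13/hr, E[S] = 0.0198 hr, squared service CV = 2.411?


ρ = λ·E[S] = 25.13·0.0198 = 0.4976
E[S²] = E[S]²(1+C_s²) = 0.0198²·(1+2.411) = 0.001337
Wq = λ·E[S²]/(2(1−ρ)) = 25.13·0.001337/(2·0.5024) = 0.03344 hr

Final: 0.03344 hr


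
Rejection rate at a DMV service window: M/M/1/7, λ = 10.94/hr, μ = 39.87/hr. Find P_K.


ρ = λ/μ = 10.94/39.87 = 0.2744
P_K = (1−ρ)ρ^K/(1−ρ^(K+1)) = (0.7256·0.0001171)/(1 − 0.00003213)
= 0.00008498/0.999968 = 0.00008498

Final: 0.00008498


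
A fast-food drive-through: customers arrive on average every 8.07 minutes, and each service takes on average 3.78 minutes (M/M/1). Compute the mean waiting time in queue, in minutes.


λ = 60/8.07 = 7.4349 /hr
μ = 60/3.78 = 15.8730 /hr
ρ = λ/μ = 7.4349/15.8730 = 0.4684
Wq = ρ/(μ−λ) = 0.4684/(15.8730−7.4349) = 0.05551 hr
In minutes: 0.05551·60 = 3.331 min

Final: 3.331 min


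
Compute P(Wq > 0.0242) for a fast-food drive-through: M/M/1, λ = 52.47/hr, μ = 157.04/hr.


ρ = 52.47/157.04 = 0.3341
P(Wq > t) = ρ·e^{−(μ−λ)t} = 0.3341·e^{−2.5306}
= 0.3341·0.079612 = 0.026600

Final: 0.026600


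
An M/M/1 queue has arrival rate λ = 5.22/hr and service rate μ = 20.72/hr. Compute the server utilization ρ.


ρ = λ/μ = 5.22/20.72 = 0.2519

Final: 0.2519


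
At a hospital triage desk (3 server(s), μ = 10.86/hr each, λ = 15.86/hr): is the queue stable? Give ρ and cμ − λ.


Total capacity cμ = 3·10.86 = 32.58/hr
ρ = λ/(cμ) = 15.86/32.58 = 0.4868
Stable ⇔ ρ < 1: YES
Spare capacity = cμ − λ = 32.58 − 15.86 = 16.72/hr

Final: ρ = 0.4868; stable; margin = 16.72/hr


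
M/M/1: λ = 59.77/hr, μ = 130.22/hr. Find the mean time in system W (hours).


W = 1/(μ−λ) = 1/(130.22 − 59.77) = 1/70.45 = 0.01419 hr

Final: 0.01419 hr


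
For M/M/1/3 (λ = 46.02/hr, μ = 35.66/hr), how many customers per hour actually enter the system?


ρ = 1.2905; P_K = (1−ρ)ρ^3/(1−ρ^4) = 0.352040
λ_eff = λ(1 − P_K) = 46.02·(1 − 0.352040) = 46.02·0.647960 = 29.8191 /hr

Final: 29.8191 /hr


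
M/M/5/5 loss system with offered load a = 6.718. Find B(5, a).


B(c,a) = (a^c/c!) / Σ_{k=0}^{c} a^k/k!
a^5/5! = 114.029902
Σ terms (k=0..5): 1.00000 + 6.71800 + 22.56576 + 50.53226 + 84.86894 + 114.02990 = 279.714863
B = 114.029902/279.714863 = 0.407665

Final: 0.407665


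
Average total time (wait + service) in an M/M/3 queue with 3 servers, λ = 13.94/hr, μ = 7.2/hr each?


a = 1.9361; ρ = 0.6454; P₀ = 0.121636
Lq = P₀·a^c·ρ/(c!(1−ρ)²) = 0.75502
Wq = Lq/λ = 0.75502/13.94 = 0.05416 hr
W = Wq + 1/μ = 0.05416 + 0.13889 = 0.19305 hr

Final: 0.19305 hr


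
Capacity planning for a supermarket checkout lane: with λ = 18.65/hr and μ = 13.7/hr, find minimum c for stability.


Stability requires cμ > λ ⇔ c > λ/μ.
λ/μ = 18.65/13.7 = 1.3613
Minimum integer c = ⌊1.3613⌋ + 1 = 2
Check: 2·13.7 = 27.40 > 18.65, while 1·13.7 = 13.70 ≤ 18.65

Final: 2 servers


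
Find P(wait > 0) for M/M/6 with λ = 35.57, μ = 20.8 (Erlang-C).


a = λ/μ = 1.7101; ρ = a/6 = 0.2850
P₀ = 0.180746 (from M/M/c formula)
C(c,a) = [a^c/(c!(1−ρ))]·P₀ = [25.01055/(720·0.7150)]·0.180746
= 0.04858·0.180746 = 0.008781

Final: 0.008781


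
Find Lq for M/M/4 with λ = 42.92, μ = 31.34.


a = λ/μ = 1.3695; ρ = a/4 = 0.3424
P₀ = 0.252639
Lq = P₀·a^c·ρ / (c!·(1−ρ)²) = 0.252639·3.51757·0.3424/(24·0.43247)
= 0.02931

Final: 0.02931


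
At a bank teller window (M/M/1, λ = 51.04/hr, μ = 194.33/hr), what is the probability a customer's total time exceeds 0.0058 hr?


W ~ Exponential(μ−λ) for M/M/1.
μ − λ = 194.33 − 51.04 = 143.2900
P(W > t) = e^{−(μ−λ)t} = e^{−0.8311} = 0.435578

Final: 0.435578


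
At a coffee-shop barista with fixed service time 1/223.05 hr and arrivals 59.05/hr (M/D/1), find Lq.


ρ = 59.05/223.05 = 0.2647
M/D/1: Lq = ρ²/(2(1−ρ)) = 0.07009/(2·0.7353) = 0.04766

Final: 0.04766


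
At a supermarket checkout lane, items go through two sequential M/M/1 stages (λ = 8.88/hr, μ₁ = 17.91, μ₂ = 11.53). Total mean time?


Each node sees arrival rate λ = 8.88/hr (tandem ⇒ throughput preserved).
W₁ = 1/(μ₁−λ) = 1/(17.91−8.88) = 0.11074 hr
W₂ = 1/(μ₂−λ) = 1/(11.53−8.88) = 0.37736 hr
W_total = W₁ + W₂ = 0.11074 + 0.37736 = 0.48810 hr

Final: 0.48810 hr


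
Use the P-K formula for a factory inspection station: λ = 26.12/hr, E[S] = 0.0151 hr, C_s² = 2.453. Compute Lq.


ρ = λ·E[S] = 26.12·0.0151 = 0.3944
Lq = ρ²(1+C_s²)/(2(1−ρ)) = 0.1556·(1+2.453)/(2·0.6056)
= 0.1556·3.4530/1.2112 = 0.44350

Final: 0.44350


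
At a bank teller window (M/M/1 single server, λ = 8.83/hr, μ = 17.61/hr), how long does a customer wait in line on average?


ρ = 8.83/17.61 = 0.5014
Wq = ρ/(μ−λ) = 0.5014/(17.61 − 8.83) = 0.5014/8.78 = 0.05711 hr

Final: 0.05711 hr


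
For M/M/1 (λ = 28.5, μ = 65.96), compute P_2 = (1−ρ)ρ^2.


ρ = 28.5/65.96 = 0.4321
P_n = (1−ρ)·ρ^n = (1 − 0.4321)·0.4321^2 = 0.5679·0.186693 = 0.106027

Final: 0.106027


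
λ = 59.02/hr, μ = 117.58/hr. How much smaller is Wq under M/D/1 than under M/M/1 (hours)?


ρ = 59.02/117.58 = 0.5020
Wq(M/M/1) = ρ/(μ−λ) = 0.5020/58.56 = 0.008572 hr
Wq(M/D/1) = ρ/(2(μ−λ)) = 0.004286 hr
Savings = 0.008572 − 0.004286 = 0.004286 hr

Final: 0.004286 hr


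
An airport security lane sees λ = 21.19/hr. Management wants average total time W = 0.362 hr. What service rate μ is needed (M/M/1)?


W = 1/(μ−λ) ⇒ μ − λ = 1/W = 1/0.362 = 2.7624
μ = λ + 1/W = 21.19 + 2.7624 = 23.9524 per hr

Final: 23.9524 /hr


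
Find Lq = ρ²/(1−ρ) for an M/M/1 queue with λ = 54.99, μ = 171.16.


ρ = 54.99/171.16 = 0.3213
Lq = ρ²/(1−ρ) = 0.1032/0.6787 = 0.1521

Final: 0.1521


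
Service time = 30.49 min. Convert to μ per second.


μ = 1/(service time) in consistent units.
1 second = 0.0166667 min, so μ = 0.0166667/30.49 = 0.0005466 per second

Final: 0.0005466 /sec


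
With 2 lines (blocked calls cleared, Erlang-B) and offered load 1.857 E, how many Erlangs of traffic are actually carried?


B(2,1.857) = 0.376368 (Erlang-B)
Carried load = a(1 − B) = 1.857·(1 − 0.376368) = 1.857·0.623632 = 1.1581 E

Final: 1.1581 Erlangs


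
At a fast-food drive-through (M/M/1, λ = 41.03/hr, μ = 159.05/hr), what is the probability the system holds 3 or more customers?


ρ = 41.03/159.05 = 0.2580
P(N ≥ n) = ρ^n = 0.2580^3 = 0.017167

Final: 0.017167


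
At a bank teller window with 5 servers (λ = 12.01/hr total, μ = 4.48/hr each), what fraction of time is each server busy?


ρ = λ/(cμ) = 12.01/(5·4.48) = 12.01/22.40 = 0.5362

Final: 0.5362


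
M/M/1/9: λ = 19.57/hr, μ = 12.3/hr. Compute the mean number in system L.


ρ = 19.57/12.3 = 1.5911
L = ρ[1 − (K+1)ρ^K + Kρ^(K+1)] / [(1−ρ)(1−ρ^(K+1))]
Numerator: 1.5911·(1 − 10·65.338841 + 9·103.957815) = 450.638106
Denominator: (-0.5911)·(-102.957815) = 60.853928
L = 450.638106/60.853928 = 7.4052

Final: 7.4052


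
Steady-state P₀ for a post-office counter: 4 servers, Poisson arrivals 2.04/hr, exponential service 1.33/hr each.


a = λ/μ = 2.04/1.33 = 1.5338; ρ = a/c = 0.3835
Σ_{k=0}^{3} a^k/k! (terms k=0..3) = 1.00000 + 1.53383 + 1.17632 + 0.60143 = 4.31159
Tail: a^4/(4!(1−ρ)) = 5.53496/(24·0.6165) = 0.37406
P₀ = 1/(4.31159 + 0.37406) = 1/4.68565 = 0.213418

Final: 0.213418


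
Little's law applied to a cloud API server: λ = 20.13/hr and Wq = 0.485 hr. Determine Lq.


Lq = λWq = 20.13·0.485 = 9.7630

Final: 9.7630


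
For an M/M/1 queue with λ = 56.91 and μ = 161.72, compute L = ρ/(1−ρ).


ρ = λ/μ = 56.91/161.72 = 0.3519
L = ρ/(1−ρ) = 0.3519/(1 − 0.3519) = 0.3519/0.6481 = 0.5430

Final: 0.5430


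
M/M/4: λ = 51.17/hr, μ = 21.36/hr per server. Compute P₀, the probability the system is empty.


a = λ/μ = 51.17/21.36 = 2.3956; ρ = a/c = 0.5989
Σ_{k=0}^{3} a^k/k! (terms k=0..3) = 1.00000 + 2.39560 + 2.86945 + 2.29135 = 8.55640
Tail: a^4/(4!(1−ρ)) = 32.93492/(24·0.4011) = 3.42131
P₀ = 1/(8.55640 + 3.42131) = 1/11.97771 = 0.083488

Final: 0.083488


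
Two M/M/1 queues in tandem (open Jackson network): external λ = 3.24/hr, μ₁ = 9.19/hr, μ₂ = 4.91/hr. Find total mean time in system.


Each node sees arrival rate λ = 3.24/hr (tandem ⇒ throughput preserved).
W₁ = 1/(μ₁−λ) = 1/(9.19−3.24) = 0.16807 hr
W₂ = 1/(μ₂−λ) = 1/(4.91−3.24) = 0.59880 hr
W_total = W₁ + W₂ = 0.16807 + 0.59880 = 0.76687 hr

Final: 0.76687 hr


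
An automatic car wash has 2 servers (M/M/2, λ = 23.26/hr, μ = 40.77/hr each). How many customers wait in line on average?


a = λ/μ = 0.5705; ρ = a/2 = 0.2853
P₀ = 0.556107
Lq = P₀·a^c·ρ / (c!·(1−ρ)²) = 0.556107·0.32549·0.2853/(2·0.51086)
= 0.05054

Final: 0.05054


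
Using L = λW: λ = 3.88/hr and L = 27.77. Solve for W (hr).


W = L/λ = 27.77/3.88 = 7.1572 hr

Final: 7.1572 hr


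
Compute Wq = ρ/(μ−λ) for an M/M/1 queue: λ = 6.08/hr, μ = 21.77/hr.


ρ = 6.08/21.77 = 0.2793
Wq = ρ/(μ−λ) = 0.2793/(21.77 − 6.08) = 0.2793/15.69 = 0.01780 hr

Final: 0.01780 hr


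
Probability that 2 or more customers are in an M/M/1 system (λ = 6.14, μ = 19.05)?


ρ = 6.14/19.05 = 0.3223
P(N ≥ n) = ρ^n = 0.3223^2 = 0.103884

Final: 0.103884


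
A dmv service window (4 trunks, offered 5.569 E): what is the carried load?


B(4,5.569) = 0.440704 (Erlang-B)
Carried load = a(1 − B) = 5.569·(1 − 0.440704) = 5.569·0.559296 = 3.1147 E

Final: 3.1147 Erlangs


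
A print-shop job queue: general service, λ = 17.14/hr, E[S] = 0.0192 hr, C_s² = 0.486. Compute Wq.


ρ = λ·E[S] = 17.14·0.0192 = 0.3291
E[S²] = E[S]²(1+C_s²) = 0.0192²·(1+0.486) = 0.0005478
Wq = λ·E[S²]/(2(1−ρ)) = 17.14·0.0005478/(2·0.6709) = 0.006997 hr

Final: 0.006997 hr


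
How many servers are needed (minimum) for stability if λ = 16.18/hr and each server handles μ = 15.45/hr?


Stability requires cμ > λ ⇔ c > λ/μ.
λ/μ = 16.18/15.45 = 1.0472
Minimum integer c = ⌊1.0472⌋ + 1 = 2
Check: 2·15.45 = 30.90 > 16.18, while 1·15.45 = 15.45 ≤ 16.18

Final: 2 servers


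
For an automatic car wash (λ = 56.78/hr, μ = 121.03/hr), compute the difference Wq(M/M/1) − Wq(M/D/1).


ρ = 56.78/121.03 = 0.4691
Wq(M/M/1) = ρ/(μ−λ) = 0.4691/64.25 = 0.007302 hr
Wq(M/D/1) = ρ/(2(μ−λ)) = 0.003651 hr
Savings = 0.007302 − 0.003651 = 0.003651 hr

Final: 0.003651 hr


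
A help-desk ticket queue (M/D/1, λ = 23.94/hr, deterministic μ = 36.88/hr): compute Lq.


ρ = 23.94/36.88 = 0.6491
M/D/1: Lq = ρ²/(2(1−ρ)) = 0.4214/(2·0.3509) = 0.60047

Final: 0.60047


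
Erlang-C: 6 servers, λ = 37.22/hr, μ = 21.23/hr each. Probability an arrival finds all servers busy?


a = λ/μ = 1.7532; ρ = a/6 = 0.2922
P₀ = 0.173108 (from M/M/c formula)
C(c,a) = [a^c/(c!(1−ρ))]·P₀ = [29.03743/(720·0.7078)]·0.173108
= 0.05698·0.173108 = 0.009863

Final: 0.009863


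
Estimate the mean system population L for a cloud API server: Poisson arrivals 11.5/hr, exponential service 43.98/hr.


ρ = λ/μ = 11.5/43.98 = 0.2615
L = ρ/(1−ρ) = 0.2615/(1 − 0.2615) = 0.2615/0.7385 = 0.3541

Final: 0.3541


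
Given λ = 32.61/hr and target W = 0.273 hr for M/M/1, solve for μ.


W = 1/(μ−λ) ⇒ μ − λ = 1/W = 1/0.273 = 3.6630
μ = λ + 1/W = 32.61 + 3.6630 = 36.2730 per hr

Final: 36.2730 /hr


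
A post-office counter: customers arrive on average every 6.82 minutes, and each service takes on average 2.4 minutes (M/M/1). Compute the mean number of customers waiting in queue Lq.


λ = 60/6.82 = 8.7977 /hr
μ = 60/2.4 = 25.0000 /hr
ρ = λ/μ = 8.7977/25.0000 = 0.3519
Lq = ρ²/(1−ρ) = 0.1238/0.6481 = 0.1911

Final: 0.1911


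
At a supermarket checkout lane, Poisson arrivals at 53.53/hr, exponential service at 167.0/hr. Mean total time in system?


W = 1/(μ−λ) = 1/(167.0 − 53.53) = 1/113.47 = 0.008813 hr

Final: 0.008813 hr


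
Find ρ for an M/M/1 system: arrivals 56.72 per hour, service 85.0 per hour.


ρ = λ/μ = 56.72/85.0 = 0.6673

Final: 0.6673


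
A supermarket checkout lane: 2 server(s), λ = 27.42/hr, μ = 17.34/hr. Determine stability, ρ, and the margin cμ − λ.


Total capacity cμ = 2·17.34 = 34.68/hr
ρ = λ/(cμ) = 27.42/34.68 = 0.7907
Stable ⇔ ρ < 1: YES
Spare capacity = cμ − λ = 34.68 − 27.42 = 7.26/hr

Final: ρ = 0.7907; stable; margin = 7.26/hr


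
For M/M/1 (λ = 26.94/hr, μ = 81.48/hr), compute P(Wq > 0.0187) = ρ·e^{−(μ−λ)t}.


ρ = 26.94/81.48 = 0.3306
P(Wq > t) = ρ·e^{−(μ−λ)t} = 0.3306·e^{−1.0199}
= 0.3306·0.360632 = 0.119237

Final: 0.119237


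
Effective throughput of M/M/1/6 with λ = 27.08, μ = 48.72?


ρ = 0.5558; P_K = (1−ρ)ρ^6/(1−ρ^7) = 0.013316
λ_eff = λ(1 − P_K) = 27.08·(1 − 0.013316) = 27.08·0.986684 = 26.7194 /hr

Final: 26.7194 /hr


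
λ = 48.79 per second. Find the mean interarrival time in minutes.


Mean interarrival time = 1/λ = 1/48.79 second = 0.02050 second
In minutes: 0.02050 × 0.0166667 = 0.0003416 min

Final: 0.0003416 min


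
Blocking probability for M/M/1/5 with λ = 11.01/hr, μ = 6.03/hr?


ρ = λ/μ = 11.01/6.03 = 1.8259
P_K = (1−ρ)ρ^K/(1−ρ^(K+1)) = (-0.8259·20.293177)/(1 − 37.052715)
= -16.759539/-36.052715 = 0.464862

Final: 0.464862


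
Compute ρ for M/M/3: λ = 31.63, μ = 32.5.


ρ = λ/(cμ) = 31.63/(3·32.5) = 31.63/97.50 = 0.3244

Final: 0.3244


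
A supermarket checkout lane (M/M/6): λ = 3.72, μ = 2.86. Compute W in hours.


a = 1.3007; ρ = 0.2168; P₀ = 0.272313
Lq = P₀·a^c·ρ/(c!(1−ρ)²) = 0.0006472
Wq = Lq/λ = 0.0006472/3.72 = 0.0001740 hr
W = Wq + 1/μ = 0.0001740 + 0.34965 = 0.34982 hr

Final: 0.34982 hr


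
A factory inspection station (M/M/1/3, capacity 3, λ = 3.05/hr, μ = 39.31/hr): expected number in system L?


ρ = 3.05/39.31 = 0.07759
L = ρ[1 − (K+1)ρ^K + Kρ^(K+1)] / [(1−ρ)(1−ρ^(K+1))]
Numerator: 0.07759·(1 − 4·0.0004671 + 3·0.00003624) = 0.077452
Denominator: (0.9224)·(0.999964) = 0.922378
L = 0.077452/0.922378 = 0.08397

Final: 0.08397


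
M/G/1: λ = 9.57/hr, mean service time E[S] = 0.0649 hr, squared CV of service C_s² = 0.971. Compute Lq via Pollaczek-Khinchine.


ρ = λ·E[S] = 9.57·0.0649 = 0.6211
Lq = ρ²(1+C_s²)/(2(1−ρ)) = 0.3858·(1+0.971)/(2·0.3789)
= 0.3858·1.9710/0.7578 = 1.00331

Final: 1.00331


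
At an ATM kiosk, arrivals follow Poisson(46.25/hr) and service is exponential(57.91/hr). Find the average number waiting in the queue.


ρ = 46.25/57.91 = 0.7987
Lq = ρ²/(1−ρ) = 0.6378/0.2013 = 3.1679

Final: 3.1679


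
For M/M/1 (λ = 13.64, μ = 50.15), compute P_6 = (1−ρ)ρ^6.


ρ = 13.64/50.15 = 0.2720
P_n = (1−ρ)·ρ^n = (1 − 0.2720)·0.2720^6 = 0.7280·0.0004048 = 0.0002947

Final: 0.0002947


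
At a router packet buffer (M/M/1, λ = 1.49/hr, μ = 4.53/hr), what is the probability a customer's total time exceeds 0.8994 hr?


W ~ Exponential(μ−λ) for M/M/1.
μ − λ = 4.53 − 1.49 = 3.0400
P(W > t) = e^{−(μ−λ)t} = e^{−2.7342} = 0.064948

Final: 0.064948


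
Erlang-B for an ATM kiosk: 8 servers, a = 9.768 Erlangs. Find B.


B(c,a) = (a^c/c!) / Σ_{k=0}^{c} a^k/k!
a^8/8! = 2055.534092
Σ terms (k=0..8): 1.00000 + 9.76800 + 47.70691 + 155.33371 + 379.32491 + 741.04914 + 1206.42800 + 1683.48410 + 2055.53409 = 6279.628867
B = 2055.534092/6279.628867 = 0.327334

Final: 0.327334


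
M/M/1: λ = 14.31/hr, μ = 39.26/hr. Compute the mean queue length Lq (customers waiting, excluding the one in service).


ρ = 14.31/39.26 = 0.3645
Lq = ρ²/(1−ρ) = 0.1329/0.6355 = 0.2091

Final: 0.2091


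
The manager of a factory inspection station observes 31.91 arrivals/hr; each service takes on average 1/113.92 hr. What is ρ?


ρ = λ/μ = 31.91/113.92 = 0.2801

Final: 0.2801


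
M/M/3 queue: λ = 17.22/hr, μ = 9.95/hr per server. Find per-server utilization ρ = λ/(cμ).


ρ = λ/(cμ) = 17.22/(3·9.95) = 17.22/29.85 = 0.5769

Final: 0.5769


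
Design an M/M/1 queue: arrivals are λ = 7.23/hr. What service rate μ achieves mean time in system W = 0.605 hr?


W = 1/(μ−λ) ⇒ μ − λ = 1/W = 1/0.605 = 1.6529
μ = λ + 1/W = 7.23 + 1.6529 = 8.8829 per hr

Final: 8.8829 /hr


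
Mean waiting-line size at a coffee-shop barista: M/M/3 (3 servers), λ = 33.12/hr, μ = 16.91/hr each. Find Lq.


a = λ/μ = 1.9586; ρ = a/3 = 0.6529
P₀ = 0.117868
Lq = P₀·a^c·ρ / (c!·(1−ρ)²) = 0.117868·7.51346·0.6529/(6·0.12050)
= 0.79969

Final: 0.79969


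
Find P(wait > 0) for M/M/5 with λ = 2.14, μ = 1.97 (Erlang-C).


a = λ/μ = 1.0863; ρ = a/5 = 0.2173
P₀ = 0.337373 (from M/M/c formula)
C(c,a) = [a^c/(c!(1−ρ))]·P₀ = [1.51265/(120·0.7827)]·0.337373
= 0.01610·0.337373 = 0.005433

Final: 0.005433


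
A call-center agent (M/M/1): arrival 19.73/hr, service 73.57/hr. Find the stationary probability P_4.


ρ = 19.73/73.57 = 0.2682
P_n = (1−ρ)·ρ^n = (1 − 0.2682)·0.2682^4 = 0.7318·0.005173 = 0.003785

Final: 0.003785


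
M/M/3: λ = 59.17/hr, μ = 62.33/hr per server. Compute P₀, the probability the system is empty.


a = λ/μ = 59.17/62.33 = 0.9493; ρ = a/c = 0.3164
Σ_{k=0}^{2} a^k/k! (terms k=0..2) = 1.00000 + 0.94930 + 0.45059 = 2.39989
Tail: a^3/(3!(1−ρ)) = 0.85549/(6·0.6836) = 0.20858
P₀ = 1/(2.39989 + 0.20858) = 1/2.60847 = 0.383366

Final: 0.383366


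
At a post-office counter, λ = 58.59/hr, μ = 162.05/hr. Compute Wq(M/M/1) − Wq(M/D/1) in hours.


ρ = 58.59/162.05 = 0.3616
Wq(M/M/1) = ρ/(μ−λ) = 0.3616/103.46 = 0.003495 hr
Wq(M/D/1) = ρ/(2(μ−λ)) = 0.001747 hr
Savings = 0.003495 − 0.001747 = 0.001747 hr

Final: 0.001747 hr


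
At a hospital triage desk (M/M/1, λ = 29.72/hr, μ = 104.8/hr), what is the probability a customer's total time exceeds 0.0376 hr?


W ~ Exponential(μ−λ) for M/M/1.
μ − λ = 104.8 − 29.72 = 75.0800
P(W > t) = e^{−(μ−λ)t} = e^{−2.8230} = 0.059427

Final: 0.059427


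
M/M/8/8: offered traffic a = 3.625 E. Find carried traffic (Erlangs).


B(8,3.625) = 0.019950 (Erlang-B)
Carried load = a(1 − B) = 3.625·(1 − 0.019950) = 3.625·0.980050 = 3.5527 E

Final: 3.5527 Erlangs


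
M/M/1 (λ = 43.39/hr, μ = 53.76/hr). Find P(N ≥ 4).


ρ = 43.39/53.76 = 0.8071
P(N ≥ n) = ρ^n = 0.8071^4 = 0.424347

Final: 0.424347


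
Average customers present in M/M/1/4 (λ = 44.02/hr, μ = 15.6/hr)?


ρ = 44.02/15.6 = 2.8218
L = ρ[1 − (K+1)ρ^K + Kρ^(K+1)] / [(1−ρ)(1−ρ^(K+1))]
Numerator: 2.8218·(1 − 5·63.401825 + 4·178.906945) = 1127.641868
Denominator: (-1.8218)·(-177.906945) = 324.109960
L = 1127.641868/324.109960 = 3.4792

Final: 3.4792


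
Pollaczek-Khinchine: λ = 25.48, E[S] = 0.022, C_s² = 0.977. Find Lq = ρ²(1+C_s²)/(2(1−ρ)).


ρ = λ·E[S] = 25.48·0.022 = 0.5606
Lq = ρ²(1+C_s²)/(2(1−ρ)) = 0.3142·(1+0.977)/(2·0.4394)
= 0.3142·1.9770/0.8789 = 0.70684

Final: 0.70684


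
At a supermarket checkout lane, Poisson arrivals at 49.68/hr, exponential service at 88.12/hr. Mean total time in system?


W = 1/(μ−λ) = 1/(88.12 − 49.68) = 1/38.44 = 0.02601 hr

Final: 0.02601 hr


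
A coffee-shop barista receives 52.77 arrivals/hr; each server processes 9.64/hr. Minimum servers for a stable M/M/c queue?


Stability requires cμ > λ ⇔ c > λ/μ.
λ/μ = 52.77/9.64 = 5.4741
Minimum integer c = ⌊5.4741⌋ + 1 = 6
Check: 6·9.64 = 57.84 > 52.77, while 5·9.64 = 48.20 ≤ 52.77

Final: 6 servers


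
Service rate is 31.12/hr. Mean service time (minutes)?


Mean service time = 1/μ = 1/31.12 hour = 0.03213 hour
In minutes: 0.03213 × 60 = 1.9280 min

Final: 1.9280 min


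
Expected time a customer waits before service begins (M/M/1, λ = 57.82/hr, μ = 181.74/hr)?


ρ = 57.82/181.74 = 0.3181
Wq = ρ/(μ−λ) = 0.3181/(181.74 − 57.82) = 0.3181/123.92 = 0.002567 hr

Final: 0.002567 hr


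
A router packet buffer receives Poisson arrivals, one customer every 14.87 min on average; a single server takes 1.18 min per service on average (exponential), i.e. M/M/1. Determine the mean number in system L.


λ = 60/14.87 = 4.0350 /hr
μ = 60/1.18 = 50.8475 /hr
ρ = λ/μ = 4.0350/50.8475 = 0.07935
L = ρ/(1−ρ) = 0.07935/0.9206 = 0.08619

Final: 0.08619


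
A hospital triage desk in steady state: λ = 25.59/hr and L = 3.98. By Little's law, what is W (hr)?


W = L/λ = 3.98/25.59 = 0.1555 hr

Final: 0.1555 hr


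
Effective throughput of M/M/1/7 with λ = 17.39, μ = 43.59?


ρ = 0.3989; P_K = (1−ρ)ρ^7/(1−ρ^8) = 0.0009673
λ_eff = λ(1 − P_K) = 17.39·(1 − 0.0009673) = 17.39·0.999033 = 17.3732 /hr

Final: 17.3732 /hr


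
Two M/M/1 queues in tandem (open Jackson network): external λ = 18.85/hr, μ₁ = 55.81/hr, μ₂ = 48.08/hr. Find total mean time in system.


Each node sees arrival rate λ = 18.85/hr (tandem ⇒ throughput preserved).
W₁ = 1/(μ₁−λ) = 1/(55.81−18.85) = 0.02706 hr
W₂ = 1/(μ₂−λ) = 1/(48.08−18.85) = 0.03421 hr
W_total = W₁ + W₂ = 0.02706 + 0.03421 = 0.06127 hr

Final: 0.06127 hr


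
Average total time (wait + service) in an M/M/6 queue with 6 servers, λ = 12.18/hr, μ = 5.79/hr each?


a = 2.1036; ρ = 0.3506; P₀ = 0.121768
Lq = P₀·a^c·ρ/(c!(1−ρ)²) = 0.01218
Wq = Lq/λ = 0.01218/12.18 = 0.001000 hr
W = Wq + 1/μ = 0.001000 + 0.17271 = 0.17371 hr

Final: 0.17371 hr


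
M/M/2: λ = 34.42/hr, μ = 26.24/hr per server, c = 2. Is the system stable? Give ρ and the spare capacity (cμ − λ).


Total capacity cμ = 2·26.24 = 52.48/hr
ρ = λ/(cμ) = 34.42/52.48 = 0.6559
Stable ⇔ ρ < 1: YES
Spare capacity = cμ − λ = 52.48 − 34.42 = 18.06/hr

Final: ρ = 0.6559; stable; margin = 18.06/hr


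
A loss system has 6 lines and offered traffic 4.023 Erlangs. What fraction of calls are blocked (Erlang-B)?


B(c,a) = (a^c/c!) / Σ_{k=0}^{c} a^k/k!
a^6/6! = 5.887999
Σ terms (k=0..6): 1.00000 + 4.02300 + 8.09226 + 10.85173 + 10.91412 + 8.78150 + 5.88800 = 49.550618
B = 5.887999/49.550618 = 0.118828

Final: 0.118828


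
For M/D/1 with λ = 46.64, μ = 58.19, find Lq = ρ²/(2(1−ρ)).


ρ = 46.64/58.19 = 0.8015
M/D/1: Lq = ρ²/(2(1−ρ)) = 0.6424/(2·0.1985) = 1.61829

Final: 1.61829


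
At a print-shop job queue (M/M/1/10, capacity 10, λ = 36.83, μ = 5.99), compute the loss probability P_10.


ρ = λ/μ = 36.83/5.99 = 6.1486
P_K = (1−ρ)ρ^K/(1−ρ^(K+1)) = (-5.1486·77223408.140973)/(1 − 474814377.601342)
= -397590969.460369/-474814376.601342 = 0.837361

Final: 0.837361


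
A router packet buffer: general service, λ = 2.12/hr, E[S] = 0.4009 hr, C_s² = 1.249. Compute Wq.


ρ = λ·E[S] = 2.12·0.4009 = 0.8499
E[S²] = E[S]²(1+C_s²) = 0.4009²·(1+1.249) = 0.361461
Wq = λ·E[S²]/(2(1−ρ)) = 2.12·0.361461/(2·0.1501) = 2.55276 hr

Final: 2.55276 hr


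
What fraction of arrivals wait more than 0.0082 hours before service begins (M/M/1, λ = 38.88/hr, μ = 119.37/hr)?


ρ = 38.88/119.37 = 0.3257
P(Wq > t) = ρ·e^{−(μ−λ)t} = 0.3257·e^{−0.6600}
= 0.3257·0.516842 = 0.168341

Final: 0.168341


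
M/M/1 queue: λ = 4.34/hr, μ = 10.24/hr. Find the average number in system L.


ρ = λ/μ = 4.34/10.24 = 0.4238
L = ρ/(1−ρ) = 0.4238/(1 − 0.4238) = 0.4238/0.5762 = 0.7356

Final: 0.7356


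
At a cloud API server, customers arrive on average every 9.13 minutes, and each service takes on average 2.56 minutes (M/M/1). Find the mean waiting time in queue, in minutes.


λ = 60/9.13 = 6.5717 /hr
μ = 60/2.56 = 23.4375 /hr
ρ = λ/μ = 6.5717/23.4375 = 0.2804
Wq = ρ/(μ−λ) = 0.2804/(23.4375−6.5717) = 0.01663 hr
In minutes: 0.01663·60 = 0.9975 min

Final: 0.9975 min


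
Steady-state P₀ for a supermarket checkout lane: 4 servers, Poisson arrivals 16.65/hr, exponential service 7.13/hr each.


a = λ/μ = 16.65/7.13 = 2.3352; ρ = a/c = 0.5838
Σ_{k=0}^{3} a^k/k! (terms k=0..3) = 1.00000 + 2.33520 + 2.72659 + 2.12238 = 8.18417
Tail: a^4/(4!(1−ρ)) = 29.73711/(24·0.4162) = 2.97705
P₀ = 1/(8.18417 + 2.97705) = 1/11.16122 = 0.089596

Final: 0.089596


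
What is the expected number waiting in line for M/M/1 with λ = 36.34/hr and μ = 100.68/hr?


ρ = 36.34/100.68 = 0.3609
Lq = ρ²/(1−ρ) = 0.1303/0.6391 = 0.2039

Final: 0.2039


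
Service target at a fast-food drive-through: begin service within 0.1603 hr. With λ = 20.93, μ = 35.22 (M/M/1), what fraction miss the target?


ρ = 20.93/35.22 = 0.5943
P(Wq > t) = ρ·e^{−(μ−λ)t} = 0.5943·e^{−2.2907}
= 0.5943·0.101197 = 0.060138

Final: 0.060138


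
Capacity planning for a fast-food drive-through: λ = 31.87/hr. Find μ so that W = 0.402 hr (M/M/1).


W = 1/(μ−λ) ⇒ μ − λ = 1/W = 1/0.402 = 2.4876
μ = λ + 1/W = 31.87 + 2.4876 = 34.3576 per hr

Final: 34.3576 /hr


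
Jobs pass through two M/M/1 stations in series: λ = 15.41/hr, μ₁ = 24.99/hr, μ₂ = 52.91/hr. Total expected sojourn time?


Each node sees arrival rate λ = 15.41/hr (tandem ⇒ throughput preserved).
W₁ = 1/(μ₁−λ) = 1/(24.99−15.41) = 0.10438 hr
W₂ = 1/(μ₂−λ) = 1/(52.91−15.41) = 0.02667 hr
W_total = W₁ + W₂ = 0.10438 + 0.02667 = 0.13105 hr

Final: 0.13105 hr


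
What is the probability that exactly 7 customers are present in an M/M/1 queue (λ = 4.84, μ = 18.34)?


ρ = 4.84/18.34 = 0.2639
P_n = (1−ρ)·ρ^n = (1 − 0.2639)·0.2639^7 = 0.7361·0.00008915 = 0.00006562

Final: 0.00006562


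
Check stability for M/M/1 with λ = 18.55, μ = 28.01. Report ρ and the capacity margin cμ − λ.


Total capacity cμ = 1·28.01 = 28.01/hr
ρ = λ/(cμ) = 18.55/28.01 = 0.6623
Stable ⇔ ρ < 1: YES
Spare capacity = cμ − λ = 28.01 − 18.55 = 9.46/hr

Final: ρ = 0.6623; stable; margin = 9.46/hr


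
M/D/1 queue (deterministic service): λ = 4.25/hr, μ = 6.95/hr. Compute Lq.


ρ = 4.25/6.95 = 0.6115
M/D/1: Lq = ρ²/(2(1−ρ)) = 0.3739/(2·0.3885) = 0.48128

Final: 0.48128


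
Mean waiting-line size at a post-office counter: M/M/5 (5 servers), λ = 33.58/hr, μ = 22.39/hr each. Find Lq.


a = λ/μ = 1.4998; ρ = a/5 = 0.3000
P₀ = 0.222825
Lq = P₀·a^c·ρ / (c!·(1−ρ)²) = 0.222825·7.58810·0.3000/(120·0.49006)
= 0.008624

Final: 0.008624


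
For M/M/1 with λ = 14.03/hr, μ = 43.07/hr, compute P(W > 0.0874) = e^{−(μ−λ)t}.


W ~ Exponential(μ−λ) for M/M/1.
μ − λ = 43.07 − 14.03 = 29.0400
P(W > t) = e^{−(μ−λ)t} = e^{−2.5381} = 0.079017

Final: 0.079017


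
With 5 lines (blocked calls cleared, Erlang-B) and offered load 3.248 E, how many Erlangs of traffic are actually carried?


B(5,3.248) = 0.131639 (Erlang-B)
Carried load = a(1 − B) = 3.248·(1 − 0.131639) = 3.248·0.868361 = 2.8204 E

Final: 2.8204 Erlangs


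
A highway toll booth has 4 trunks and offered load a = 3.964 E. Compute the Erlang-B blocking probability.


B(c,a) = (a^c/c!) / Σ_{k=0}^{c} a^k/k!
a^4/4! = 10.287820
Σ terms (k=0..4): 1.00000 + 3.96400 + 7.85665 + 10.38125 + 10.28782 = 33.489719
B = 10.287820/33.489719 = 0.307193

Final: 0.307193


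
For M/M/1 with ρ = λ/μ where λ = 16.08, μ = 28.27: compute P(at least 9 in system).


ρ = 16.08/28.27 = 0.5688
P(N ≥ n) = ρ^n = 0.5688^9 = 0.006232

Final: 0.006232


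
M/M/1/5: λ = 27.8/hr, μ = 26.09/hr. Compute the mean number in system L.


ρ = 27.8/26.09 = 1.0655
L = ρ[1 − (K+1)ρ^K + Kρ^(K+1)] / [(1−ρ)(1−ρ^(K+1))]
Numerator: 1.0655·(1 − 6·1.373579 + 5·1.463606) = 0.081577
Denominator: (-0.06554)·(-0.463606) = 0.030386
L = 0.081577/0.030386 = 2.6847

Final: 2.6847


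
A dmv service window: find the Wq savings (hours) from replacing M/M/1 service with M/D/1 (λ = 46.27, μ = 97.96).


ρ = 46.27/97.96 = 0.4723
Wq(M/M/1) = ρ/(μ−λ) = 0.4723/51.69 = 0.009138 hr
Wq(M/D/1) = ρ/(2(μ−λ)) = 0.004569 hr
Savings = 0.009138 − 0.004569 = 0.004569 hr

Final: 0.004569 hr


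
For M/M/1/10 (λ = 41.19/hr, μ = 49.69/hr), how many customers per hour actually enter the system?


ρ = 0.8289; P_K = (1−ρ)ρ^10/(1−ρ^11) = 0.030016
λ_eff = λ(1 − P_K) = 41.19·(1 − 0.030016) = 41.19·0.969984 = 39.9536 /hr

Final: 39.9536 /hr


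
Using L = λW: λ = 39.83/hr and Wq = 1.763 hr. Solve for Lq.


Lq = λWq = 39.83·1.763 = 70.2203

Final: 70.2203


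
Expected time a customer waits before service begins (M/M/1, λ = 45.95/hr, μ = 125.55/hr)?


ρ = 45.95/125.55 = 0.3660
Wq = ρ/(μ−λ) = 0.3660/(125.55 − 45.95) = 0.3660/79.60 = 0.004598 hr

Final: 0.004598 hr


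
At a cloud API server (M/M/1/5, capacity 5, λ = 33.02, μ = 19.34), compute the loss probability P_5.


ρ = λ/μ = 33.02/19.34 = 1.7073
P_K = (1−ρ)ρ^K/(1−ρ^(K+1)) = (-0.7073·14.507848)/(1 − 24.769862)
= -10.262014/-23.769862 = 0.431724

Final: 0.431724


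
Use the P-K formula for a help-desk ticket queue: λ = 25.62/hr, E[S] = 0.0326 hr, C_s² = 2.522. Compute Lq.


ρ = λ·E[S] = 25.62·0.0326 = 0.8352
Lq = ρ²(1+C_s²)/(2(1−ρ)) = 0.6976·(1+2.522)/(2·0.1648)
= 0.6976·3.5220/0.3296 = 7.45465

Final: 7.45465


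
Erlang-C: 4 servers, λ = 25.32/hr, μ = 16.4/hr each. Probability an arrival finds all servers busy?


a = λ/μ = 1.5439; ρ = a/4 = 0.3860
P₀ = 0.211210 (from M/M/c formula)
C(c,a) = [a^c/(c!(1−ρ))]·P₀ = [5.68171/(24·0.6140)]·0.211210
= 0.38555·0.211210 = 0.081432

Final: 0.081432


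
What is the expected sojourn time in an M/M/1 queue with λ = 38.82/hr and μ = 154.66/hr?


W = 1/(μ−λ) = 1/(154.66 − 38.82) = 1/115.84 = 0.008633 hr

Final: 0.008633 hr


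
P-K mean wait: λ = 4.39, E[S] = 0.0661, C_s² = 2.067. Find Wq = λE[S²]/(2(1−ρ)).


ρ = λ·E[S] = 4.39·0.0661 = 0.2902
E[S²] = E[S]²(1+C_s²) = 0.0661²·(1+2.067) = 0.013400
Wq = λ·E[S²]/(2(1−ρ)) = 4.39·0.013400/(2·0.7098) = 0.04144 hr

Final: 0.04144 hr


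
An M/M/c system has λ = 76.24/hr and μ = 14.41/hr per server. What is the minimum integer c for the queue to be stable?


Stability requires cμ > λ ⇔ c > λ/μ.
λ/μ = 76.24/14.41 = 5.2908
Minimum integer c = ⌊5.2908⌋ + 1 = 6
Check: 6·14.41 = 86.46 > 76.24, while 5·14.41 = 72.05 ≤ 76.24

Final: 6 servers


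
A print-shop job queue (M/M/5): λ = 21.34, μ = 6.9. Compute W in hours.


a = 3.0928; ρ = 0.6186; P₀ = 0.042018
Lq = P₀·a^c·ρ/(c!(1−ρ)²) = 0.42119
Wq = Lq/λ = 0.42119/21.34 = 0.01974 hr
W = Wq + 1/μ = 0.01974 + 0.14493 = 0.16466 hr

Final: 0.16466 hr


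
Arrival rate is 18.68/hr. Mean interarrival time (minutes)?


Mean interarrival time = 1/λ = 1/18.68 hour = 0.05353 hour
In minutes: 0.05353 × 60 = 3.2120 min

Final: 3.2120 min


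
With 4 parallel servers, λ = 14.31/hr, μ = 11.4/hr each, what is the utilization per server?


ρ = λ/(cμ) = 14.31/(4·11.4) = 14.31/45.60 = 0.3138

Final: 0.3138


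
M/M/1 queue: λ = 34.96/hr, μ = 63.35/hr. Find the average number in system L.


ρ = λ/μ = 34.96/63.35 = 0.5519
L = ρ/(1−ρ) = 0.5519/(1 − 0.5519) = 0.5519/0.4481 = 1.2314

Final: 1.2314


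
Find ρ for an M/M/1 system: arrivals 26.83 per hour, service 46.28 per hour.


ρ = λ/μ = 26.83/46.28 = 0.5797

Final: 0.5797


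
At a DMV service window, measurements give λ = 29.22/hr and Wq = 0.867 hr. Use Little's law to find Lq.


Lq = λWq = 29.22·0.867 = 25.3337

Final: 25.3337


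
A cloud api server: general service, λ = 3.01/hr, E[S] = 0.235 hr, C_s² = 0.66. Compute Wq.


ρ = λ·E[S] = 3.01·0.235 = 0.7073
E[S²] = E[S]²(1+C_s²) = 0.235²·(1+0.66) = 0.091674
Wq = λ·E[S²]/(2(1−ρ)) = 3.01·0.091674/(2·0.2927) = 0.47145 hr

Final: 0.47145 hr


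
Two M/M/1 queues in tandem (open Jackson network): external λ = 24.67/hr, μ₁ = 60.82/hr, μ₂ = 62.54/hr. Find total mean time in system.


Each node sees arrival rate λ = 24.67/hr (tandem ⇒ throughput preserved).
W₁ = 1/(μ₁−λ) = 1/(60.82−24.67) = 0.02766 hr
W₂ = 1/(μ₂−λ) = 1/(62.54−24.67) = 0.02641 hr
W_total = W₁ + W₂ = 0.02766 + 0.02641 = 0.05407 hr

Final: 0.05407 hr


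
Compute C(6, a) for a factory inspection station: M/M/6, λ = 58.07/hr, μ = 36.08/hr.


a = λ/μ = 1.6095; ρ = a/6 = 0.2682
P₀ = 0.199914 (from M/M/c formula)
C(c,a) = [a^c/(c!(1−ρ))]·P₀ = [17.38248/(720·0.7318)]·0.199914
= 0.03299·0.199914 = 0.006596

Final: 0.006596


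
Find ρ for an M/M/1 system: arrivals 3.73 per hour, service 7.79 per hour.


ρ = λ/μ = 3.73/7.79 = 0.4788

Final: 0.4788


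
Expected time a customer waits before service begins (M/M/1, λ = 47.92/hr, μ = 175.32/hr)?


ρ = 47.92/175.32 = 0.2733
Wq = ρ/(μ−λ) = 0.2733/(175.32 − 47.92) = 0.2733/127.40 = 0.002145 hr

Final: 0.002145 hr
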